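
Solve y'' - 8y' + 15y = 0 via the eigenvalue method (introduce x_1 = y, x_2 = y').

y(t) = c_1e^(5t) + c_2e^(3t)

Let x_1 = y, x_2 = y'. Then x_1' = x_2 and x_2' = -15x_1 + 8x_2.
A = [[0,1],[-15,8]]; det(A-λI) = λ^2 - 8λ + 15.
Eigenvalues λ = 5, 3 with eigenvectors (1,5), (1,3).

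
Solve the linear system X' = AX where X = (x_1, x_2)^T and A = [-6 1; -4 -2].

Coefficient matrix A = [[-6, 1], [-4, -2]].
Characteristic polynomial det(A - λI) = λ^2 + 8λ + 16 = 0.
Single eigenvalue λ = -4 with algebraic multiplicity 2.
Eigenvector v = (1,2); generalized eigenvector w with (A-λI)w=v is (-1,-1).
General solution: e^(-4t)[C_1·v + C_2·(t·v + w)].

x_1(t) = C_1e^(-4t) + C_2te^(-4t) - C_2e^(-4t), x_2(t) = 2C_1e^(-4t) + 2C_2te^(-4t) - C_2e^(-4t)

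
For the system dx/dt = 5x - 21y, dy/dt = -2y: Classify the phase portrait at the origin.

A = [[5,-21],[0,-2]]; det(A-λI) = λ^2 - 3λ - 10.
λ = 5, -2: opposite signs.

saddle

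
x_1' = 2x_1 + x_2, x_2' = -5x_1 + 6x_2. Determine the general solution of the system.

Coefficient matrix A = [[2, 1], [-5, 6]].
Characteristic polynomial det(A - λI) = λ^2 - 8λ + 17 = 0.
Eigenvalues λ = 4 ± i (complex conjugate pair).
For λ=4+i: an eigenvector is (1,2) - i(0,-1) = (1, 2 + i).
A real fundamental pair from Re and Im of e^((4+i)t)v: X_1 = e^(4t)(cos(t)·(1,2) + sin(t)·(0,-1)), X_2 = e^(4t)(sin(t)·(1,2) - cos(t)·(0,-1)).
General solution: C_1X_1 + C_2X_2.

x_1(t) = C_1e^(4t)cos(t) + C_2e^(4t)sin(t), x_2(t) = -C_1e^(4t)sin(t) + 2C_1e^(4t)cos(t) + 2C_2e^(4t)sin(t) + C_2e^(4t)cos(t)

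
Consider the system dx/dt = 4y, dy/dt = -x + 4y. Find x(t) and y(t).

Coefficient matrix A = [[0, 4], [-1, 4]].
Characteristic polynomial det(A - λI) = λ^2 - 4λ + 4 = 0.
Single eigenvalue λ = 2 with algebraic multiplicity 2.
Eigenvector v = (2,1); generalized eigenvector w with (A-λI)w=v is (-3,-1).
General solution: e^(2t)[c_1·v + c_2·(t·v + w)].

x(t) = 2c_1e^(2t) + 2c_2te^(2t) - 3c_2e^(2t), y(t) = c_1e^(2t) + c_2te^(2t) - c_2e^(2t)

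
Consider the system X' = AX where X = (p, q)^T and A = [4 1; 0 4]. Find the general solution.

Coefficient matrix A = [[4, 1], [0, 4]].
Characteristic polynomial det(A - λI) = λ^2 - 8λ + 16 = 0.
Single eigenvalue λ = 4 with algebraic multiplicity 2.
Eigenvector v = (1,0); generalized eigenvector w with (A-λI)w=v is (-3,1).
General solution: e^(4t)[c_1·v + c_2·(t·v + w)].

p(t) = c_1e^(4t) + c_2te^(4t) - 3c_2e^(4t), q(t) = c_2e^(4t)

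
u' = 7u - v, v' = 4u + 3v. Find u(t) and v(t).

Coefficient matrix A = [[7, -1], [4, 3]].
Characteristic polynomial det(A - λI) = λ^2 - 10λ + 25 = 0.
Single eigenvalue λ = 5 with algebraic multiplicity 2.
Eigenvector v = (-1,-2); generalized eigenvector w with (A-λI)w=v is (-1,-1).
General solution: e^(5t)[C_1·v + C_2·(t·v + w)].

u(t) = -C_1e^(5t) - C_2te^(5t) - C_2e^(5t), v(t) = -2C_1e^(5t) - 2C_2te^(5t) - C_2e^(5t)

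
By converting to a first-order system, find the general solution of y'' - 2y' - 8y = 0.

y(t) = K_1e^(4t) + K_2e^(-2t)

Let x_1 = y, x_2 = y'. Then x_1' = x_2 and x_2' = 8x_1 + 2x_2.
A = [[0,1],[8,2]]; det(A-λI) = λ^2 - 2λ - 8.
Eigenvalues λ = 4, -2 with eigenvectors (1,4), (1,-2).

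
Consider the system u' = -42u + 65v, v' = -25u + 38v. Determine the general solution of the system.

u(t) = 3c_1e^(-2t)sin(5t) - 2c_1e^(-2t)cos(5t) - 2c_2e^(-2t)sin(5t) - 3c_2e^(-2t)cos(5t), v(t) = 2c_1e^(-2t)sin(5t) - c_1e^(-2t)cos(5t) - c_2e^(-2t)sin(5t) - 2c_2e^(-2t)cos(5t)

Coefficient matrix A = [[-42, 65], [-25, 38]].
Characteristic polynomial det(A - λI) = λ^2 + 4λ + 29 = 0.
Eigenvalues λ = -2 ± 5i (complex conjugate pair).
For λ=-2+5i: an eigenvector is (-2,-1) - i(3,2) = (-2 - 3i, -1 - 2i).
A real fundamental pair from Re and Im of e^((-2+5i)t)v: X_1 = e^(-2t)(cos(5t)·(-2,-1) + sin(5t)·(3,2)), X_2 = e^(-2t)(sin(5t)·(-2,-1) - cos(5t)·(3,2)).
General solution: c_1X_1 + c_2X_2.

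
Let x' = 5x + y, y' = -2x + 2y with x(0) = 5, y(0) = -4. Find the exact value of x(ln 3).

A = [[5,1],[-2,2]]; eigenvalues λ = 4, 3.
Eigenvectors: (-1,1) for λ=4, (-1,2) for λ=3.
From the initial condition, c_1 = -6, c_2 = 1.
x(ln 3) = (-6)(3^4)(-1) + (1)(3^3)(-1) = 459.

459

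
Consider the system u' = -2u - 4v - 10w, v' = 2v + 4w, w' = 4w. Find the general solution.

u(t) = K_1e^(-2t) - 3K_2e^(4t) - K_3e^(2t), v(t) = 2K_2e^(4t) + K_3e^(2t), w(t) = K_2e^(4t)

Coefficient matrix A = [[-2, -4, -10], [0, 2, 4], [0, 0, 4]].
det(A - λI) = 0 gives eigenvalues λ = -2, 4, 2.
For λ=-2: eigenvector (1,0,0).
For λ=4: eigenvector (-3,2,1).
For λ=2: eigenvector (-1,1,0).
General solution: K_1e^(-2t)(1,0,0) + K_2e^(4t)(-3,2,1) + K_3e^(2t)(-1,1,0).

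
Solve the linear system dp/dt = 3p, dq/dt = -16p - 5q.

p(t) = c_2e^(3t), q(t) = -c_1e^(-5t) - 2c_2e^(3t)

Coefficient matrix A = [[3, 0], [-16, -5]].
Characteristic polynomial det(A - λI) = λ^2 + 2λ - 15 = 0.
Eigenvalues λ = -5, 3.
For λ=-5: (A-λI) row 1 is [8, 0], so an eigenvector is (0, -1).
For λ=3: (A-λI) row 2 is [-16, -8], so an eigenvector is (1, -2).
General solution: c_1e^(-5t)(0,-1) + c_2e^(3t)(1,-2).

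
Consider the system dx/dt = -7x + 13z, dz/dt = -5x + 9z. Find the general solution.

Coefficient matrix A = [[-7, 13], [-5, 9]].
Characteristic polynomial det(A - λI) = λ^2 - 2λ + 2 = 0.
Eigenvalues λ = 1 ± i (complex conjugate pair).
For λ=1+i: an eigenvector is (3,2) - i(2,1) = (3 - 2i, 2 - i).
A real fundamental pair from Re and Im of e^((1+i)t)v: X_1 = e^(t)(cos(t)·(3,2) + sin(t)·(2,1)), X_2 = e^(t)(sin(t)·(3,2) - cos(t)·(2,1)).
General solution: K_1X_1 + K_2X_2.

x(t) = 2K_1e^(t)sin(t) + 3K_1e^(t)cos(t) + 3K_2e^(t)sin(t) - 2K_2e^(t)cos(t), z(t) = K_1e^(t)sin(t) + 2K_1e^(t)cos(t) + 2K_2e^(t)sin(t) - K_2e^(t)cos(t)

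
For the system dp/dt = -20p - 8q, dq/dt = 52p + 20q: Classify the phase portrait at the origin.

center

A = [[-20,-8],[52,20]]; det(A-λI) = λ^2 + 16.
λ = 0 ± 4i: zero real part.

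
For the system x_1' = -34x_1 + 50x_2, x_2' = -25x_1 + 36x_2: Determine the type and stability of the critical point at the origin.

unstable spiral

A = [[-34,50],[-25,36]]; det(A-λI) = λ^2 - 2λ + 26.
λ = 1 ± 5i: positive real part.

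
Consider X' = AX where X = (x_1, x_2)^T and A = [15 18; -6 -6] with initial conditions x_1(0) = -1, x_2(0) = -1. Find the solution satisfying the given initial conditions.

Coefficient matrix A = [[15, 18], [-6, -6]].
Characteristic polynomial det(A - λI) = λ^2 - 9λ + 18 = 0.
Eigenvalues λ = 3, 6.
For λ=3: (A-λI) row 1 is [12, 18], so an eigenvector is (-3, 2).
For λ=6: (A-λI) row 1 is [9, 18], so an eigenvector is (2, -1).
General solution: c_1e^(3t)(-3,2) + c_2e^(6t)(2,-1).
Applying x_1(0)=-1, x_2(0)=-1 gives c_1=-3, c_2=-5.

x_1(t) = -10e^(6t) + 9e^(3t), x_2(t) = 5e^(6t) - 6e^(3t)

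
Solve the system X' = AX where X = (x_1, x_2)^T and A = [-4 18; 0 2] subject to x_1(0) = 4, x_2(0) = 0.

x_1(t) = 4e^(-4t), x_2(t) = 0

Coefficient matrix A = [[-4, 18], [0, 2]].
Characteristic polynomial det(A - λI) = λ^2 + 2λ - 8 = 0.
Eigenvalues λ = 2, -4.
For λ=2: (A-λI) row 1 is [-6, 18], so an eigenvector is (-3, -1).
For λ=-4: (A-λI) row 1 is [0, 18], so an eigenvector is (-1, 0).
General solution: c_1e^(2t)(-3,-1) + c_2e^(-4t)(-1,0).
Applying x_1(0)=4, x_2(0)=0 gives c_1=0, c_2=-4.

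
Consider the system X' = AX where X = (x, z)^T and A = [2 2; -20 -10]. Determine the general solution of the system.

Coefficient matrix A = [[2, 2], [-20, -10]].
Characteristic polynomial det(A - λI) = λ^2 + 8λ + 20 = 0.
Eigenvalues λ = -4 ± 2i (complex conjugate pair).
For λ=-4+2i: an eigenvector is (0,1) - i(1,-3) = (0 - i, 1 + 3i).
A real fundamental pair from Re and Im of e^((-4+2i)t)v: X_1 = e^(-4t)(cos(2t)·(0,1) + sin(2t)·(1,-3)), X_2 = e^(-4t)(sin(2t)·(0,1) - cos(2t)·(1,-3)).
General solution: C_1X_1 + C_2X_2.

x(t) = C_1e^(-4t)sin(2t) - C_2e^(-4t)cos(2t), z(t) = -3C_1e^(-4t)sin(2t) + C_1e^(-4t)cos(2t) + C_2e^(-4t)sin(2t) + 3C_2e^(-4t)cos(2t)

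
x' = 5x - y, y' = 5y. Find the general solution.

x(t) = C_1e^(5t) + C_2te^(5t) + 3C_2e^(5t), y(t) = -C_2e^(5t)

Coefficient matrix A = [[5, -1], [0, 5]].
Characteristic polynomial det(A - λI) = λ^2 - 10λ + 25 = 0.
Single eigenvalue λ = 5 with algebraic multiplicity 2.
Eigenvector v = (1,0); generalized eigenvector w with (A-λI)w=v is (3,-1).
General solution: e^(5t)[C_1·v + C_2·(t·v + w)].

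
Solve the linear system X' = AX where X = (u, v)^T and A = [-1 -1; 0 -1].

u(t) = K_1e^(-t) + K_2te^(-t) - 2K_2e^(-t), v(t) = -K_2e^(-t)

Coefficient matrix A = [[-1, -1], [0, -1]].
Characteristic polynomial det(A - λI) = λ^2 + 2λ + 1 = 0.
Single eigenvalue λ = -1 with algebraic multiplicity 2.
Eigenvector v = (1,0); generalized eigenvector w with (A-λI)w=v is (-2,-1).
General solution: e^(-t)[K_1·v + K_2·(t·v + w)].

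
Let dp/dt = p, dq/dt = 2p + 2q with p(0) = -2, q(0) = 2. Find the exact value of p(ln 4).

A = [[1,0],[2,2]]; eigenvalues λ = 2, 1.
Eigenvectors: (0,-1) for λ=2, (1,-2) for λ=1.
From the initial condition, c_1 = 2, c_2 = -2.
p(ln 4) = (2)(4^2)(0) + (-2)(4^1)(1) = -8.

-8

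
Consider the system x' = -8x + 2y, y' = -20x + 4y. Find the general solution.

x(t) = -K_1e^(-2t)cos(2t) - K_2e^(-2t)sin(2t), y(t) = K_1e^(-2t)sin(2t) - 3K_1e^(-2t)cos(2t) - 3K_2e^(-2t)sin(2t) - K_2e^(-2t)cos(2t)

Coefficient matrix A = [[-8, 2], [-20, 4]].
Characteristic polynomial det(A - λI) = λ^2 + 4λ + 8 = 0.
Eigenvalues λ = -2 ± 2i (complex conjugate pair).
For λ=-2+2i: an eigenvector is (-1,-3) - i(0,1) = (-1, -3 - i).
A real fundamental pair from Re and Im of e^((-2+2i)t)v: X_1 = e^(-2t)(cos(2t)·(-1,-3) + sin(2t)·(0,1)), X_2 = e^(-2t)(sin(2t)·(-1,-3) - cos(2t)·(0,1)).
General solution: K_1X_1 + K_2X_2.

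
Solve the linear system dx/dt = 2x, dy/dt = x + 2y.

x(t) = K_2e^(2t), y(t) = K_1e^(2t) + K_2te^(2t) - 2K_2e^(2t)

Coefficient matrix A = [[2, 0], [1, 2]].
Characteristic polynomial det(A - λI) = λ^2 - 4λ + 4 = 0.
Single eigenvalue λ = 2 with algebraic multiplicity 2.
Eigenvector v = (0,1); generalized eigenvector w with (A-λI)w=v is (1,-2).
General solution: e^(2t)[K_1·v + K_2·(t·v + w)].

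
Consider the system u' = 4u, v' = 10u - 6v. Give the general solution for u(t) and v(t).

Coefficient matrix A = [[4, 0], [10, -6]].
Characteristic polynomial det(A - λI) = λ^2 + 2λ - 24 = 0.
Eigenvalues λ = 4, -6.
For λ=4: (A-λI) row 2 is [10, -10], so an eigenvector is (-1, -1).
For λ=-6: (A-λI) row 1 is [10, 0], so an eigenvector is (0, 1).
General solution: C_1e^(4t)(-1,-1) + C_2e^(-6t)(0,1).

u(t) = -C_1e^(4t), v(t) = -C_1e^(4t) + C_2e^(-6t)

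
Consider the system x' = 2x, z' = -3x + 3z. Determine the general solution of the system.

x(t) = -c_1e^(2t), z(t) = -3c_1e^(2t) - c_2e^(3t)

Coefficient matrix A = [[2, 0], [-3, 3]].
Characteristic polynomial det(A - λI) = λ^2 - 5λ + 6 = 0.
Eigenvalues λ = 2, 3.
For λ=2: (A-λI) row 2 is [-3, 1], so an eigenvector is (-1, -3).
For λ=3: (A-λI) row 1 is [-1, 0], so an eigenvector is (0, -1).
General solution: c_1e^(2t)(-1,-3) + c_2e^(3t)(0,-1).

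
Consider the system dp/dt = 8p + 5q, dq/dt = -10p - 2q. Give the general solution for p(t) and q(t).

p(t) = -C_1e^(3t)cos(5t) - C_2e^(3t)sin(5t), q(t) = C_1e^(3t)sin(5t) + C_1e^(3t)cos(5t) + C_2e^(3t)sin(5t) - C_2e^(3t)cos(5t)

Coefficient matrix A = [[8, 5], [-10, -2]].
Characteristic polynomial det(A - λI) = λ^2 - 6λ + 34 = 0.
Eigenvalues λ = 3 ± 5i (complex conjugate pair).
For λ=3+5i: an eigenvector is (-1,1) - i(0,1) = (-1, 1 - i).
A real fundamental pair from Re and Im of e^((3+5i)t)v: X_1 = e^(3t)(cos(5t)·(-1,1) + sin(5t)·(0,1)), X_2 = e^(3t)(sin(5t)·(-1,1) - cos(5t)·(0,1)).
General solution: C_1X_1 + C_2X_2.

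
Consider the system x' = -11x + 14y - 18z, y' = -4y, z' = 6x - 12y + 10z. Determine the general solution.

x(t) = -3C_1e^(t) + 2C_2e^(-4t) - 2C_3e^(-2t), y(t) = C_2e^(-4t), z(t) = 2C_1e^(t) + C_3e^(-2t)

Coefficient matrix A = [[-11, 14, -18], [0, -4, 0], [6, -12, 10]].
det(A - λI) = 0 gives eigenvalues λ = 1, -4, -2.
For λ=1: eigenvector (-3,0,2).
For λ=-4: eigenvector (2,1,0).
For λ=-2: eigenvector (-2,0,1).
General solution: C_1e^(t)(-3,0,2) + C_2e^(-4t)(2,1,0) + C_3e^(-2t)(-2,0,1).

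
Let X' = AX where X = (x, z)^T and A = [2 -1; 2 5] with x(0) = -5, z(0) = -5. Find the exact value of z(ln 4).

-4160

A = [[2,-1],[2,5]]; eigenvalues λ = 4, 3.
Eigenvectors: (1,-2) for λ=4, (1,-1) for λ=3.
From the initial condition, c_1 = 10, c_2 = -15.
z(ln 4) = (10)(4^4)(-2) + (-15)(4^3)(-1) = -4160.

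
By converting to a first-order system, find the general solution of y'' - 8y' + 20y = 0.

Let x_1 = y, x_2 = y'. Then x_1' = x_2 and x_2' = -20x_1 + 8x_2.
A = [[0,1],[-20,8]]; det(A-λI) = λ^2 - 8λ + 20.
Eigenvalues λ = 4 ± 2i.

y(t) = C_1e^(4t)cos(2t) + C_2e^(4t)sin(2t)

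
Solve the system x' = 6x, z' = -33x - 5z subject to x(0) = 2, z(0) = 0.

x(t) = 2e^(6t), z(t) = -6e^(6t) + 6e^(-5t)

Coefficient matrix A = [[6, 0], [-33, -5]].
Characteristic polynomial det(A - λI) = λ^2 - λ - 30 = 0.
Eigenvalues λ = -5, 6.
For λ=-5: (A-λI) row 1 is [11, 0], so an eigenvector is (0, -1).
For λ=6: (A-λI) row 2 is [-33, -11], so an eigenvector is (-1, 3).
General solution: c_1e^(-5t)(0,-1) + c_2e^(6t)(-1,3).
Applying x(0)=2, z(0)=0 gives c_1=-6, c_2=-2.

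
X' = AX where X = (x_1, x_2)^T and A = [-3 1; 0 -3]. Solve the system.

x_1(t) = -C_1e^(-3t) - C_2te^(-3t) - 3C_2e^(-3t), x_2(t) = -C_2e^(-3t)

Coefficient matrix A = [[-3, 1], [0, -3]].
Characteristic polynomial det(A - λI) = λ^2 + 6λ + 9 = 0.
Single eigenvalue λ = -3 with algebraic multiplicity 2.
Eigenvector v = (-1,0); generalized eigenvector w with (A-λI)w=v is (-3,-1).
General solution: e^(-3t)[C_1·v + C_2·(t·v + w)].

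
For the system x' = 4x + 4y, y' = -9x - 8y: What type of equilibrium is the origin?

stable improper node

A = [[4,4],[-9,-8]]; det(A-λI) = λ^2 + 4λ + 4.
repeated λ = -2 with a single eigenvector.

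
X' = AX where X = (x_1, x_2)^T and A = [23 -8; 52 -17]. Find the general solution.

Coefficient matrix A = [[23, -8], [52, -17]].
Characteristic polynomial det(A - λI) = λ^2 - 6λ + 25 = 0.
Eigenvalues λ = 3 ± 4i (complex conjugate pair).
For λ=3+4i: an eigenvector is (1,2) - i(1,3) = (1 - i, 2 - 3i).
A real fundamental pair from Re and Im of e^((3+4i)t)v: X_1 = e^(3t)(cos(4t)·(1,2) + sin(4t)·(1,3)), X_2 = e^(3t)(sin(4t)·(1,2) - cos(4t)·(1,3)).
General solution: K_1X_1 + K_2X_2.

x_1(t) = K_1e^(3t)sin(4t) + K_1e^(3t)cos(4t) + K_2e^(3t)sin(4t) - K_2e^(3t)cos(4t), x_2(t) = 3K_1e^(3t)sin(4t) + 2K_1e^(3t)cos(4t) + 2K_2e^(3t)sin(4t) - 3K_2e^(3t)cos(4t)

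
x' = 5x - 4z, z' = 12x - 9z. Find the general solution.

x(t) = -2c_1e^(-t) + c_2e^(-3t), z(t) = -3c_1e^(-t) + 2c_2e^(-3t)

Coefficient matrix A = [[5, -4], [12, -9]].
Characteristic polynomial det(A - λI) = λ^2 + 4λ + 3 = 0.
Eigenvalues λ = -1, -3.
For λ=-1: (A-λI) row 1 is [6, -4], so an eigenvector is (-2, -3).
For λ=-3: (A-λI) row 1 is [8, -4], so an eigenvector is (1, 2).
General solution: c_1e^(-t)(-2,-3) + c_2e^(-3t)(1,2).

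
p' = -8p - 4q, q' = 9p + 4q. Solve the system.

Coefficient matrix A = [[-8, -4], [9, 4]].
Characteristic polynomial det(A - λI) = λ^2 + 4λ + 4 = 0.
Single eigenvalue λ = -2 with algebraic multiplicity 2.
Eigenvector v = (2,-3); generalized eigenvector w with (A-λI)w=v is (1,-2).
General solution: e^(-2t)[c_1·v + c_2·(t·v + w)].

p(t) = 2c_1e^(-2t) + 2c_2te^(-2t) + c_2e^(-2t), q(t) = -3c_1e^(-2t) - 3c_2te^(-2t) - 2c_2e^(-2t)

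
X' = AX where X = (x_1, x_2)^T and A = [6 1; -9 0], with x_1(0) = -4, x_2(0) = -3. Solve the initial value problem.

Coefficient matrix A = [[6, 1], [-9, 0]].
Characteristic polynomial det(A - λI) = λ^2 - 6λ + 9 = 0.
Single eigenvalue λ = 3 with algebraic multiplicity 2.
Eigenvector v = (1,-3); generalized eigenvector w with (A-λI)w=v is (1,-2).
General solution: e^(3t)[c_1·v + c_2·(t·v + w)].
Applying x_1(0)=-4, x_2(0)=-3 gives c_1=11, c_2=-15.

x_1(t) = -15te^(3t) - 4e^(3t), x_2(t) = 45te^(3t) - 3e^(3t)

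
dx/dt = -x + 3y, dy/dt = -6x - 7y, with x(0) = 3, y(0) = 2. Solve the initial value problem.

Coefficient matrix A = [[-1, 3], [-6, -7]].
Characteristic polynomial det(A - λI) = λ^2 + 8λ + 25 = 0.
Eigenvalues λ = -4 ± 3i (complex conjugate pair).
For λ=-4+3i: an eigenvector is (1,-1) - i(0,-1) = (1, -1 + i).
A real fundamental pair from Re and Im of e^((-4+3i)t)v: X_1 = e^(-4t)(cos(3t)·(1,-1) + sin(3t)·(0,-1)), X_2 = e^(-4t)(sin(3t)·(1,-1) - cos(3t)·(0,-1)).
General solution: C_1X_1 + C_2X_2.
Applying x(0)=3, y(0)=2 gives C_1=3, C_2=5.

x(t) = 5e^(-4t)sin(3t) + 3e^(-4t)cos(3t), y(t) = -8e^(-4t)sin(3t) + 2e^(-4t)cos(3t)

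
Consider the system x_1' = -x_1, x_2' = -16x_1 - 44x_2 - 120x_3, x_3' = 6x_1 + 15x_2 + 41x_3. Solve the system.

x_1(t) = c_1e^(-t), x_2(t) = 8c_1e^(-t) + 3c_2e^(-4t) - 8c_3e^(t), x_3(t) = -3c_1e^(-t) - c_2e^(-4t) + 3c_3e^(t)

Coefficient matrix A = [[-1, 0, 0], [-16, -44, -120], [6, 15, 41]].
det(A - λI) = 0 gives eigenvalues λ = -1, -4, 1.
For λ=-1: eigenvector (1,8,-3).
For λ=-4: eigenvector (0,3,-1).
For λ=1: eigenvector (0,-8,3).
General solution: c_1e^(-t)(1,8,-3) + c_2e^(-4t)(0,3,-1) + c_3e^(t)(0,-8,3).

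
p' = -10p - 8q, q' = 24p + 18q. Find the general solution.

Coefficient matrix A = [[-10, -8], [24, 18]].
Characteristic polynomial det(A - λI) = λ^2 - 8λ + 12 = 0.
Eigenvalues λ = 2, 6.
For λ=2: (A-λI) row 1 is [-12, -8], so an eigenvector is (2, -3).
For λ=6: (A-λI) row 1 is [-16, -8], so an eigenvector is (1, -2).
General solution: K_1e^(2t)(2,-3) + K_2e^(6t)(1,-2).

p(t) = 2K_1e^(2t) + K_2e^(6t), q(t) = -3K_1e^(2t) - 2K_2e^(6t)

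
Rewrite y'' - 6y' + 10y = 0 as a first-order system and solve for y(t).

y(t) = K_1e^(3t)cos(t) + K_2e^(3t)sin(t)

Let x_1 = y, x_2 = y'. Then x_1' = x_2 and x_2' = -10x_1 + 6x_2.
A = [[0,1],[-10,6]]; det(A-λI) = λ^2 - 6λ + 10.
Eigenvalues λ = 3 ± i.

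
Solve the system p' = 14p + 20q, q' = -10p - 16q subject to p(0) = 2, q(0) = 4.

p(t) = 12e^(4t) - 10e^(-6t), q(t) = -6e^(4t) + 10e^(-6t)

Coefficient matrix A = [[14, 20], [-10, -16]].
Characteristic polynomial det(A - λI) = λ^2 + 2λ - 24 = 0.
Eigenvalues λ = 4, -6.
For λ=4: (A-λI) row 1 is [10, 20], so an eigenvector is (2, -1).
For λ=-6: (A-λI) row 1 is [20, 20], so an eigenvector is (1, -1).
General solution: K_1e^(4t)(2,-1) + K_2e^(-6t)(1,-1).
Applying p(0)=2, q(0)=4 gives K_1=6, K_2=-10.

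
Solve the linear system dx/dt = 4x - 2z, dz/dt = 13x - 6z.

Coefficient matrix A = [[4, -2], [13, -6]].
Characteristic polynomial det(A - λI) = λ^2 + 2λ + 2 = 0.
Eigenvalues λ = -1 ± i (complex conjugate pair).
For λ=-1+i: an eigenvector is (-1,-3) - i(1,2) = (-1 - i, -3 - 2i).
A real fundamental pair from Re and Im of e^((-1+i)t)v: X_1 = e^(-t)(cos(t)·(-1,-3) + sin(t)·(1,2)), X_2 = e^(-t)(sin(t)·(-1,-3) - cos(t)·(1,2)).
General solution: c_1X_1 + c_2X_2.

x(t) = c_1e^(-t)sin(t) - c_1e^(-t)cos(t) - c_2e^(-t)sin(t) - c_2e^(-t)cos(t), z(t) = 2c_1e^(-t)sin(t) - 3c_1e^(-t)cos(t) - 3c_2e^(-t)sin(t) - 2c_2e^(-t)cos(t)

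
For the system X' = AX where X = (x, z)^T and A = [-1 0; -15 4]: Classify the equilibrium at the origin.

saddle

A = [[-1,0],[-15,4]]; det(A-λI) = λ^2 - 3λ - 4.
λ = -1, 4: opposite signs.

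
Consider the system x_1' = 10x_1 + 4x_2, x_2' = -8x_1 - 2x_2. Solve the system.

x_1(t) = -C_1e^(2t) + C_2e^(6t), x_2(t) = 2C_1e^(2t) - C_2e^(6t)

Coefficient matrix A = [[10, 4], [-8, -2]].
Characteristic polynomial det(A - λI) = λ^2 - 8λ + 12 = 0.
Eigenvalues λ = 2, 6.
For λ=2: (A-λI) row 1 is [8, 4], so an eigenvector is (-1, 2).
For λ=6: (A-λI) row 1 is [4, 4], so an eigenvector is (1, -1).
General solution: C_1e^(2t)(-1,2) + C_2e^(6t)(1,-1).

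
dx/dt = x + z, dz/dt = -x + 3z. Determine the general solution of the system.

Coefficient matrix A = [[1, 1], [-1, 3]].
Characteristic polynomial det(A - λI) = λ^2 - 4λ + 4 = 0.
Single eigenvalue λ = 2 with algebraic multiplicity 2.
Eigenvector v = (-1,-1); generalized eigenvector w with (A-λI)w=v is (-2,-3).
General solution: e^(2t)[K_1·v + K_2·(t·v + w)].

x(t) = -K_1e^(2t) - K_2te^(2t) - 2K_2e^(2t), z(t) = -K_1e^(2t) - K_2te^(2t) - 3K_2e^(2t)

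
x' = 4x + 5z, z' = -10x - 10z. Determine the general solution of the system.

x(t) = -K_1e^(-3t)sin(t) + 2K_1e^(-3t)cos(t) + 2K_2e^(-3t)sin(t) + K_2e^(-3t)cos(t), z(t) = K_1e^(-3t)sin(t) - 3K_1e^(-3t)cos(t) - 3K_2e^(-3t)sin(t) - K_2e^(-3t)cos(t)

Coefficient matrix A = [[4, 5], [-10, -10]].
Characteristic polynomial det(A - λI) = λ^2 + 6λ + 10 = 0.
Eigenvalues λ = -3 ± i (complex conjugate pair).
For λ=-3+i: an eigenvector is (2,-3) - i(-1,1) = (2 + i, -3 - i).
A real fundamental pair from Re and Im of e^((-3+i)t)v: X_1 = e^(-3t)(cos(t)·(2,-3) + sin(t)·(-1,1)), X_2 = e^(-3t)(sin(t)·(2,-3) - cos(t)·(-1,1)).
General solution: K_1X_1 + K_2X_2.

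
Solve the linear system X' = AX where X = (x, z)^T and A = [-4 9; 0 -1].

Coefficient matrix A = [[-4, 9], [0, -1]].
Characteristic polynomial det(A - λI) = λ^2 + 5λ + 4 = 0.
Eigenvalues λ = -4, -1.
For λ=-4: (A-λI) row 1 is [0, 9], so an eigenvector is (-1, 0).
For λ=-1: (A-λI) row 1 is [-3, 9], so an eigenvector is (-3, -1).
General solution: c_1e^(-4t)(-1,0) + c_2e^(-t)(-3,-1).

x(t) = -c_1e^(-4t) - 3c_2e^(-t), z(t) = -c_2e^(-t)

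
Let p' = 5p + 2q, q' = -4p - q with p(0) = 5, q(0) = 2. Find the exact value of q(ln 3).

A = [[5,2],[-4,-1]]; eigenvalues λ = 3, 1.
Eigenvectors: (-1,1) for λ=3, (-1,2) for λ=1.
From the initial condition, c_1 = -12, c_2 = 7.
q(ln 3) = (-12)(3^3)(1) + (7)(3^1)(2) = -282.

-282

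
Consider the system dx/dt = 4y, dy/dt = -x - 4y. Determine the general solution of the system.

x(t) = -2K_1e^(-2t) - 2K_2te^(-2t) + 3K_2e^(-2t), y(t) = K_1e^(-2t) + K_2te^(-2t) - 2K_2e^(-2t)

Coefficient matrix A = [[0, 4], [-1, -4]].
Characteristic polynomial det(A - λI) = λ^2 + 4λ + 4 = 0.
Single eigenvalue λ = -2 with algebraic multiplicity 2.
Eigenvector v = (-2,1); generalized eigenvector w with (A-λI)w=v is (3,-2).
General solution: e^(-2t)[K_1·v + K_2·(t·v + w)].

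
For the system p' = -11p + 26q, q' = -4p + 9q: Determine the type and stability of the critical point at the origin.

A = [[-11,26],[-4,9]]; det(A-λI) = λ^2 + 2λ + 5.
λ = -1 ± 2i: negative real part.

stable spiral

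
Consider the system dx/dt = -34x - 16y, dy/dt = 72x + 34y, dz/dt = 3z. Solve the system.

Coefficient matrix A = [[-34, -16, 0], [72, 34, 0], [0, 0, 3]].
det(A - λI) = 0 gives eigenvalues λ = -2, 2, 3.
For λ=-2: eigenvector (1,-2,0).
For λ=2: eigenvector (-4,9,0).
For λ=3: eigenvector (0,0,1).
General solution: c_1e^(-2t)(1,-2,0) + c_2e^(2t)(-4,9,0) + c_3e^(3t)(0,0,1).

x(t) = c_1e^(-2t) - 4c_2e^(2t), y(t) = -2c_1e^(-2t) + 9c_2e^(2t), z(t) = c_3e^(3t)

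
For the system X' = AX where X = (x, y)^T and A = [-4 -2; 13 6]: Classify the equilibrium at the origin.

unstable spiral

A = [[-4,-2],[13,6]]; det(A-λI) = λ^2 - 2λ + 2.
λ = 1 ± i: positive real part.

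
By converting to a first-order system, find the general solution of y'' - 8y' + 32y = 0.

y(t) = C_1e^(4t)cos(4t) + C_2e^(4t)sin(4t)

Let x_1 = y, x_2 = y'. Then x_1' = x_2 and x_2' = -32x_1 + 8x_2.
A = [[0,1],[-32,8]]; det(A-λI) = λ^2 - 8λ + 32.
Eigenvalues λ = 4 ± 4i.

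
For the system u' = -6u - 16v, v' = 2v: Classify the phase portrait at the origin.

A = [[-6,-16],[0,2]]; det(A-λI) = λ^2 + 4λ - 12.
λ = 2, -6: opposite signs.

saddle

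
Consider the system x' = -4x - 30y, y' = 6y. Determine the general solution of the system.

Coefficient matrix A = [[-4, -30], [0, 6]].
Characteristic polynomial det(A - λI) = λ^2 - 2λ - 24 = 0.
Eigenvalues λ = 6, -4.
For λ=6: (A-λI) row 1 is [-10, -30], so an eigenvector is (-3, 1).
For λ=-4: (A-λI) row 1 is [0, -30], so an eigenvector is (1, 0).
General solution: C_1e^(6t)(-3,1) + C_2e^(-4t)(1,0).

x(t) = -3C_1e^(6t) + C_2e^(-4t), y(t) = C_1e^(6t)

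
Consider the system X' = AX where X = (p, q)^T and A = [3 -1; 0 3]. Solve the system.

p(t) = K_1e^(3t) + K_2te^(3t) - 2K_2e^(3t), q(t) = -K_2e^(3t)

Coefficient matrix A = [[3, -1], [0, 3]].
Characteristic polynomial det(A - λI) = λ^2 - 6λ + 9 = 0.
Single eigenvalue λ = 3 with algebraic multiplicity 2.
Eigenvector v = (1,0); generalized eigenvector w with (A-λI)w=v is (-2,-1).
General solution: e^(3t)[K_1·v + K_2·(t·v + w)].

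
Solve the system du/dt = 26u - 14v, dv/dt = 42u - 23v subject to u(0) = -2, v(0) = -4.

Coefficient matrix A = [[26, -14], [42, -23]].
Characteristic polynomial det(A - λI) = λ^2 - 3λ - 10 = 0.
Eigenvalues λ = 5, -2.
For λ=5: (A-λI) row 1 is [21, -14], so an eigenvector is (-2, -3).
For λ=-2: (A-λI) row 1 is [28, -14], so an eigenvector is (1, 2).
General solution: c_1e^(5t)(-2,-3) + c_2e^(-2t)(1,2).
Applying u(0)=-2, v(0)=-4 gives c_1=0, c_2=-2.

u(t) = -2e^(-2t), v(t) = -4e^(-2t)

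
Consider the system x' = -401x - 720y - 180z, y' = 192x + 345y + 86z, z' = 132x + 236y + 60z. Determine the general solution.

x(t) = 9K_1e^(-t) - 4K_3e^(4t), y(t) = -4K_1e^(-t) + K_2e^(t) + 2K_3e^(4t), z(t) = -4K_1e^(-t) - 4K_2e^(t) + K_3e^(4t)

Coefficient matrix A = [[-401, -720, -180], [192, 345, 86], [132, 236, 60]].
det(A - λI) = 0 gives eigenvalues λ = -1, 1, 4.
For λ=-1: eigenvector (9,-4,-4).
For λ=1: eigenvector (0,1,-4).
For λ=4: eigenvector (-4,2,1).
General solution: K_1e^(-t)(9,-4,-4) + K_2e^(t)(0,1,-4) + K_3e^(4t)(-4,2,1).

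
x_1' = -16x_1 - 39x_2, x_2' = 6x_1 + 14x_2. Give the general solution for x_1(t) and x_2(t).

Coefficient matrix A = [[-16, -39], [6, 14]].
Characteristic polynomial det(A - λI) = λ^2 + 2λ + 10 = 0.
Eigenvalues λ = -1 ± 3i (complex conjugate pair).
For λ=-1+3i: an eigenvector is (-3,1) - i(2,-1) = (-3 - 2i, 1 + i).
A real fundamental pair from Re and Im of e^((-1+3i)t)v: X_1 = e^(-t)(cos(3t)·(-3,1) + sin(3t)·(2,-1)), X_2 = e^(-t)(sin(3t)·(-3,1) - cos(3t)·(2,-1)).
General solution: c_1X_1 + c_2X_2.

x_1(t) = 2c_1e^(-t)sin(3t) - 3c_1e^(-t)cos(3t) - 3c_2e^(-t)sin(3t) - 2c_2e^(-t)cos(3t), x_2(t) = -c_1e^(-t)sin(3t) + c_1e^(-t)cos(3t) + c_2e^(-t)sin(3t) + c_2e^(-t)cos(3t)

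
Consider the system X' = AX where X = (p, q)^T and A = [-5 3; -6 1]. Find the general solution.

p(t) = -c_1e^(-2t)cos(3t) - c_2e^(-2t)sin(3t), q(t) = c_1e^(-2t)sin(3t) - c_1e^(-2t)cos(3t) - c_2e^(-2t)sin(3t) - c_2e^(-2t)cos(3t)

Coefficient matrix A = [[-5, 3], [-6, 1]].
Characteristic polynomial det(A - λI) = λ^2 + 4λ + 13 = 0.
Eigenvalues λ = -2 ± 3i (complex conjugate pair).
For λ=-2+3i: an eigenvector is (-1,-1) - i(0,1) = (-1, -1 - i).
A real fundamental pair from Re and Im of e^((-2+3i)t)v: X_1 = e^(-2t)(cos(3t)·(-1,-1) + sin(3t)·(0,1)), X_2 = e^(-2t)(sin(3t)·(-1,-1) - cos(3t)·(0,1)).
General solution: c_1X_1 + c_2X_2.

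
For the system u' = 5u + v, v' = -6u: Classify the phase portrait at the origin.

A = [[5,1],[-6,0]]; det(A-λI) = λ^2 - 5λ + 6.
λ = 2, 3: both positive.

unstable node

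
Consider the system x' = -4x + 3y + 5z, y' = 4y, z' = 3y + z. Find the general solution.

x(t) = c_1e^(-4t) + c_2e^(t) + c_3e^(4t), y(t) = c_3e^(4t), z(t) = c_2e^(t) + c_3e^(4t)

Coefficient matrix A = [[-4, 3, 5], [0, 4, 0], [0, 3, 1]].
det(A - λI) = 0 gives eigenvalues λ = -4, 1, 4.
For λ=-4: eigenvector (1,0,0).
For λ=1: eigenvector (1,0,1).
For λ=4: eigenvector (1,1,1).
General solution: c_1e^(-4t)(1,0,0) + c_2e^(t)(1,0,1) + c_3e^(4t)(1,1,1).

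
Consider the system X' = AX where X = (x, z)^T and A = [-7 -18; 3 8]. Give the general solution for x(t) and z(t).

Coefficient matrix A = [[-7, -18], [3, 8]].
Characteristic polynomial det(A - λI) = λ^2 - λ - 2 = 0.
Eigenvalues λ = 2, -1.
For λ=2: (A-λI) row 1 is [-9, -18], so an eigenvector is (-2, 1).
For λ=-1: (A-λI) row 1 is [-6, -18], so an eigenvector is (3, -1).
General solution: K_1e^(2t)(-2,1) + K_2e^(-t)(3,-1).

x(t) = -2K_1e^(2t) + 3K_2e^(-t), z(t) = K_1e^(2t) - K_2e^(-t)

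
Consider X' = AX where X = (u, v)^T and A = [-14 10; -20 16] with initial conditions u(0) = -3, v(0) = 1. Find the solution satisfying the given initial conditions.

Coefficient matrix A = [[-14, 10], [-20, 16]].
Characteristic polynomial det(A - λI) = λ^2 - 2λ - 24 = 0.
Eigenvalues λ = 6, -4.
For λ=6: (A-λI) row 1 is [-20, 10], so an eigenvector is (-1, -2).
For λ=-4: (A-λI) row 1 is [-10, 10], so an eigenvector is (-1, -1).
General solution: c_1e^(6t)(-1,-2) + c_2e^(-4t)(-1,-1).
Applying u(0)=-3, v(0)=1 gives c_1=-4, c_2=7.

u(t) = 4e^(6t) - 7e^(-4t), v(t) = 8e^(6t) - 7e^(-4t)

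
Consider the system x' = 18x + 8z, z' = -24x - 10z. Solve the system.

x(t) = 2c_1e^(6t) + c_2e^(2t), z(t) = -3c_1e^(6t) - 2c_2e^(2t)

Coefficient matrix A = [[18, 8], [-24, -10]].
Characteristic polynomial det(A - λI) = λ^2 - 8λ + 12 = 0.
Eigenvalues λ = 6, 2.
For λ=6: (A-λI) row 1 is [12, 8], so an eigenvector is (2, -3).
For λ=2: (A-λI) row 1 is [16, 8], so an eigenvector is (1, -2).
General solution: c_1e^(6t)(2,-3) + c_2e^(2t)(1,-2).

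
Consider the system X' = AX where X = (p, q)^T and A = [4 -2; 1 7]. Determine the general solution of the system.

Coefficient matrix A = [[4, -2], [1, 7]].
Characteristic polynomial det(A - λI) = λ^2 - 11λ + 30 = 0.
Eigenvalues λ = 5, 6.
For λ=5: (A-λI) row 1 is [-1, -2], so an eigenvector is (-2, 1).
For λ=6: (A-λI) row 1 is [-2, -2], so an eigenvector is (-1, 1).
General solution: K_1e^(5t)(-2,1) + K_2e^(6t)(-1,1).

p(t) = -2K_1e^(5t) - K_2e^(6t), q(t) = K_1e^(5t) + K_2e^(6t)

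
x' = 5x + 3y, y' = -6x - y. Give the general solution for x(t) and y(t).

Coefficient matrix A = [[5, 3], [-6, -1]].
Characteristic polynomial det(A - λI) = λ^2 - 4λ + 13 = 0.
Eigenvalues λ = 2 ± 3i (complex conjugate pair).
For λ=2+3i: an eigenvector is (-1,1) - i(0,1) = (-1, 1 - i).
A real fundamental pair from Re and Im of e^((2+3i)t)v: X_1 = e^(2t)(cos(3t)·(-1,1) + sin(3t)·(0,1)), X_2 = e^(2t)(sin(3t)·(-1,1) - cos(3t)·(0,1)).
General solution: c_1X_1 + c_2X_2.

x(t) = -c_1e^(2t)cos(3t) - c_2e^(2t)sin(3t), y(t) = c_1e^(2t)sin(3t) + c_1e^(2t)cos(3t) + c_2e^(2t)sin(3t) - c_2e^(2t)cos(3t)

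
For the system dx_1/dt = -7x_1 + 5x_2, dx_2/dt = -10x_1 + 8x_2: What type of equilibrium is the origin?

A = [[-7,5],[-10,8]]; det(A-λI) = λ^2 - λ - 6.
λ = 3, -2: opposite signs.

saddle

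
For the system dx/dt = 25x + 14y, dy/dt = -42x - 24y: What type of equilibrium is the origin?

saddle

A = [[25,14],[-42,-24]]; det(A-λI) = λ^2 - λ - 12.
λ = 4, -3: opposite signs.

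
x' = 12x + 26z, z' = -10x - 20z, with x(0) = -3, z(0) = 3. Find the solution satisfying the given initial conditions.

x(t) = 15e^(-4t)sin(2t) - 3e^(-4t)cos(2t), z(t) = -9e^(-4t)sin(2t) + 3e^(-4t)cos(2t)

Coefficient matrix A = [[12, 26], [-10, -20]].
Characteristic polynomial det(A - λI) = λ^2 + 8λ + 20 = 0.
Eigenvalues λ = -4 ± 2i (complex conjugate pair).
For λ=-4+2i: an eigenvector is (3,-2) - i(-2,1) = (3 + 2i, -2 - i).
A real fundamental pair from Re and Im of e^((-4+2i)t)v: X_1 = e^(-4t)(cos(2t)·(3,-2) + sin(2t)·(-2,1)), X_2 = e^(-4t)(sin(2t)·(3,-2) - cos(2t)·(-2,1)).
General solution: C_1X_1 + C_2X_2.
Applying x(0)=-3, z(0)=3 gives C_1=-3, C_2=3.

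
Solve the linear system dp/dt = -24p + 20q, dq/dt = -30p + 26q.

Coefficient matrix A = [[-24, 20], [-30, 26]].
Characteristic polynomial det(A - λI) = λ^2 - 2λ - 24 = 0.
Eigenvalues λ = 6, -4.
For λ=6: (A-λI) row 1 is [-30, 20], so an eigenvector is (2, 3).
For λ=-4: (A-λI) row 1 is [-20, 20], so an eigenvector is (-1, -1).
General solution: K_1e^(6t)(2,3) + K_2e^(-4t)(-1,-1).

p(t) = 2K_1e^(6t) - K_2e^(-4t), q(t) = 3K_1e^(6t) - K_2e^(-4t)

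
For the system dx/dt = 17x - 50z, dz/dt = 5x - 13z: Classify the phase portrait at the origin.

unstable spiral

A = [[17,-50],[5,-13]]; det(A-λI) = λ^2 - 4λ + 29.
λ = 2 ± 5i: positive real part.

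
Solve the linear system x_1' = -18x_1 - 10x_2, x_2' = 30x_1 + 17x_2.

x_1(t) = -2C_1e^(-3t) - C_2e^(2t), x_2(t) = 3C_1e^(-3t) + 2C_2e^(2t)

Coefficient matrix A = [[-18, -10], [30, 17]].
Characteristic polynomial det(A - λI) = λ^2 + λ - 6 = 0.
Eigenvalues λ = -3, 2.
For λ=-3: (A-λI) row 1 is [-15, -10], so an eigenvector is (-2, 3).
For λ=2: (A-λI) row 1 is [-20, -10], so an eigenvector is (-1, 2).
General solution: C_1e^(-3t)(-2,3) + C_2e^(2t)(-1,2).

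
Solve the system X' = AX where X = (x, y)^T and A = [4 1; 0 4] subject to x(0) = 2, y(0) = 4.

Coefficient matrix A = [[4, 1], [0, 4]].
Characteristic polynomial det(A - λI) = λ^2 - 8λ + 16 = 0.
Single eigenvalue λ = 4 with algebraic multiplicity 2.
Eigenvector v = (-1,0); generalized eigenvector w with (A-λI)w=v is (2,-1).
General solution: e^(4t)[c_1·v + c_2·(t·v + w)].
Applying x(0)=2, y(0)=4 gives c_1=-10, c_2=-4.

x(t) = 4te^(4t) + 2e^(4t), y(t) = 4e^(4t)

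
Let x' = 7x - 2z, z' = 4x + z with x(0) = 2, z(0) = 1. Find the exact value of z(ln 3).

A = [[7,-2],[4,1]]; eigenvalues λ = 5, 3.
Eigenvectors: (-1,-1) for λ=5, (1,2) for λ=3.
From the initial condition, c_1 = -3, c_2 = -1.
z(ln 3) = (-3)(3^5)(-1) + (-1)(3^3)(2) = 675.

675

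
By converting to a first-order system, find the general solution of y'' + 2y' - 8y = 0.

Let x_1 = y, x_2 = y'. Then x_1' = x_2 and x_2' = 8x_1 - 2x_2.
A = [[0,1],[8,-2]]; det(A-λI) = λ^2 + 2λ - 8.
Eigenvalues λ = -4, 2 with eigenvectors (1,-4), (1,2).

y(t) = c_1e^(-4t) + c_2e^(2t)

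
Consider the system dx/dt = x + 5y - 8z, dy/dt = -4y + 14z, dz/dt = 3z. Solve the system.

x(t) = c_1e^(3t) + c_2e^(t) + c_3e^(-4t), y(t) = 2c_1e^(3t) - c_3e^(-4t), z(t) = c_1e^(3t)

Coefficient matrix A = [[1, 5, -8], [0, -4, 14], [0, 0, 3]].
det(A - λI) = 0 gives eigenvalues λ = 3, 1, -4.
For λ=3: eigenvector (1,2,1).
For λ=1: eigenvector (1,0,0).
For λ=-4: eigenvector (1,-1,0).
General solution: c_1e^(3t)(1,2,1) + c_2e^(t)(1,0,0) + c_3e^(-4t)(1,-1,0).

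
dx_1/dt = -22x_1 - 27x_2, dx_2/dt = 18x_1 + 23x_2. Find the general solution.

x_1(t) = K_1e^(5t) + 3K_2e^(-4t), x_2(t) = -K_1e^(5t) - 2K_2e^(-4t)

Coefficient matrix A = [[-22, -27], [18, 23]].
Characteristic polynomial det(A - λI) = λ^2 - λ - 20 = 0.
Eigenvalues λ = 5, -4.
For λ=5: (A-λI) row 1 is [-27, -27], so an eigenvector is (1, -1).
For λ=-4: (A-λI) row 1 is [-18, -27], so an eigenvector is (3, -2).
General solution: K_1e^(5t)(1,-1) + K_2e^(-4t)(3,-2).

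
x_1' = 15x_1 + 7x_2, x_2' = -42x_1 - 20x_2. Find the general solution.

x_1(t) = C_1e^(-6t) - C_2e^(t), x_2(t) = -3C_1e^(-6t) + 2C_2e^(t)

Coefficient matrix A = [[15, 7], [-42, -20]].
Characteristic polynomial det(A - λI) = λ^2 + 5λ - 6 = 0.
Eigenvalues λ = -6, 1.
For λ=-6: (A-λI) row 1 is [21, 7], so an eigenvector is (1, -3).
For λ=1: (A-λI) row 1 is [14, 7], so an eigenvector is (-1, 2).
General solution: C_1e^(-6t)(1,-3) + C_2e^(t)(-1,2).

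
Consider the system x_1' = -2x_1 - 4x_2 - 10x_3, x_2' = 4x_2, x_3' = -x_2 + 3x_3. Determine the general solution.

Coefficient matrix A = [[-2, -4, -10], [0, 4, 0], [0, -1, 3]].
det(A - λI) = 0 gives eigenvalues λ = -2, 3, 4.
For λ=-2: eigenvector (1,0,0).
For λ=3: eigenvector (-2,0,1).
For λ=4: eigenvector (1,1,-1).
General solution: c_1e^(-2t)(1,0,0) + c_2e^(3t)(-2,0,1) + c_3e^(4t)(1,1,-1).

x_1(t) = c_1e^(-2t) - 2c_2e^(3t) + c_3e^(4t), x_2(t) = c_3e^(4t), x_3(t) = c_2e^(3t) - c_3e^(4t)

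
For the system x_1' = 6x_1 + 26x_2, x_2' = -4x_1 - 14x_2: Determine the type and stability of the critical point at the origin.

stable spiral

A = [[6,26],[-4,-14]]; det(A-λI) = λ^2 + 8λ + 20.
λ = -4 ± 2i: negative real part.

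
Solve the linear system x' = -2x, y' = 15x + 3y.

x(t) = C_2e^(-2t), y(t) = -C_1e^(3t) - 3C_2e^(-2t)

Coefficient matrix A = [[-2, 0], [15, 3]].
Characteristic polynomial det(A - λI) = λ^2 - λ - 6 = 0.
Eigenvalues λ = 3, -2.
For λ=3: (A-λI) row 1 is [-5, 0], so an eigenvector is (0, -1).
For λ=-2: (A-λI) row 2 is [15, 5], so an eigenvector is (1, -3).
General solution: C_1e^(3t)(0,-1) + C_2e^(-2t)(1,-3).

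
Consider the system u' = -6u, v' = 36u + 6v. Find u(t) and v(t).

Coefficient matrix A = [[-6, 0], [36, 6]].
Characteristic polynomial det(A - λI) = λ^2 - 36 = 0.
Eigenvalues λ = -6, 6.
For λ=-6: (A-λI) row 2 is [36, 12], so an eigenvector is (-1, 3).
For λ=6: (A-λI) row 1 is [-12, 0], so an eigenvector is (0, 1).
General solution: c_1e^(-6t)(-1,3) + c_2e^(6t)(0,1).

u(t) = -c_1e^(-6t), v(t) = 3c_1e^(-6t) + c_2e^(6t)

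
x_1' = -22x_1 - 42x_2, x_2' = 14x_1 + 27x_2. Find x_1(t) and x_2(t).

Coefficient matrix A = [[-22, -42], [14, 27]].
Characteristic polynomial det(A - λI) = λ^2 - 5λ - 6 = 0.
Eigenvalues λ = -1, 6.
For λ=-1: (A-λI) row 1 is [-21, -42], so an eigenvector is (-2, 1).
For λ=6: (A-λI) row 1 is [-28, -42], so an eigenvector is (-3, 2).
General solution: c_1e^(-t)(-2,1) + c_2e^(6t)(-3,2).

x_1(t) = -2c_1e^(-t) - 3c_2e^(6t), x_2(t) = c_1e^(-t) + 2c_2e^(6t)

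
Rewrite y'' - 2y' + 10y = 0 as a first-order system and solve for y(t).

y(t) = K_1e^(t)cos(3t) + K_2e^(t)sin(3t)

Let x_1 = y, x_2 = y'. Then x_1' = x_2 and x_2' = -10x_1 + 2x_2.
A = [[0,1],[-10,2]]; det(A-λI) = λ^2 - 2λ + 10.
Eigenvalues λ = 1 ± 3i.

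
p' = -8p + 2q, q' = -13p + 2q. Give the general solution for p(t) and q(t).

Coefficient matrix A = [[-8, 2], [-13, 2]].
Characteristic polynomial det(A - λI) = λ^2 + 6λ + 10 = 0.
Eigenvalues λ = -3 ± i (complex conjugate pair).
For λ=-3+i: an eigenvector is (-1,-2) - i(1,3) = (-1 - i, -2 - 3i).
A real fundamental pair from Re and Im of e^((-3+i)t)v: X_1 = e^(-3t)(cos(t)·(-1,-2) + sin(t)·(1,3)), X_2 = e^(-3t)(sin(t)·(-1,-2) - cos(t)·(1,3)).
General solution: K_1X_1 + K_2X_2.

p(t) = K_1e^(-3t)sin(t) - K_1e^(-3t)cos(t) - K_2e^(-3t)sin(t) - K_2e^(-3t)cos(t), q(t) = 3K_1e^(-3t)sin(t) - 2K_1e^(-3t)cos(t) - 2K_2e^(-3t)sin(t) - 3K_2e^(-3t)cos(t)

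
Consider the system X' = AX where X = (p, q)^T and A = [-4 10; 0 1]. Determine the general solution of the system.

Coefficient matrix A = [[-4, 10], [0, 1]].
Characteristic polynomial det(A - λI) = λ^2 + 3λ - 4 = 0.
Eigenvalues λ = 1, -4.
For λ=1: (A-λI) row 1 is [-5, 10], so an eigenvector is (2, 1).
For λ=-4: (A-λI) row 1 is [0, 10], so an eigenvector is (1, 0).
General solution: C_1e^(t)(2,1) + C_2e^(-4t)(1,0).

p(t) = 2C_1e^(t) + C_2e^(-4t), q(t) = C_1e^(t)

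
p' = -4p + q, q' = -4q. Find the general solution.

Coefficient matrix A = [[-4, 1], [0, -4]].
Characteristic polynomial det(A - λI) = λ^2 + 8λ + 16 = 0.
Single eigenvalue λ = -4 with algebraic multiplicity 2.
Eigenvector v = (1,0); generalized eigenvector w with (A-λI)w=v is (2,1).
General solution: e^(-4t)[K_1·v + K_2·(t·v + w)].

p(t) = K_1e^(-4t) + K_2te^(-4t) + 2K_2e^(-4t), q(t) = K_2e^(-4t)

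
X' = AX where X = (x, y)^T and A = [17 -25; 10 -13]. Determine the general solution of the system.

Coefficient matrix A = [[17, -25], [10, -13]].
Characteristic polynomial det(A - λI) = λ^2 - 4λ + 29 = 0.
Eigenvalues λ = 2 ± 5i (complex conjugate pair).
For λ=2+5i: an eigenvector is (2,1) - i(1,1) = (2 - i, 1 - i).
A real fundamental pair from Re and Im of e^((2+5i)t)v: X_1 = e^(2t)(cos(5t)·(2,1) + sin(5t)·(1,1)), X_2 = e^(2t)(sin(5t)·(2,1) - cos(5t)·(1,1)).
General solution: C_1X_1 + C_2X_2.

x(t) = C_1e^(2t)sin(5t) + 2C_1e^(2t)cos(5t) + 2C_2e^(2t)sin(5t) - C_2e^(2t)cos(5t), y(t) = C_1e^(2t)sin(5t) + C_1e^(2t)cos(5t) + C_2e^(2t)sin(5t) - C_2e^(2t)cos(5t)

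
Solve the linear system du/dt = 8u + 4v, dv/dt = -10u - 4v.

Coefficient matrix A = [[8, 4], [-10, -4]].
Characteristic polynomial det(A - λI) = λ^2 - 4λ + 8 = 0.
Eigenvalues λ = 2 ± 2i (complex conjugate pair).
For λ=2+2i: an eigenvector is (-1,2) - i(1,-1) = (-1 - i, 2 + i).
A real fundamental pair from Re and Im of e^((2+2i)t)v: X_1 = e^(2t)(cos(2t)·(-1,2) + sin(2t)·(1,-1)), X_2 = e^(2t)(sin(2t)·(-1,2) - cos(2t)·(1,-1)).
General solution: C_1X_1 + C_2X_2.

u(t) = C_1e^(2t)sin(2t) - C_1e^(2t)cos(2t) - C_2e^(2t)sin(2t) - C_2e^(2t)cos(2t), v(t) = -C_1e^(2t)sin(2t) + 2C_1e^(2t)cos(2t) + 2C_2e^(2t)sin(2t) + C_2e^(2t)cos(2t)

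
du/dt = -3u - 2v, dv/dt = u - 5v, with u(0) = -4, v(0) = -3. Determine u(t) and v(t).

u(t) = 2e^(-4t)sin(t) - 4e^(-4t)cos(t), v(t) = -e^(-4t)sin(t) - 3e^(-4t)cos(t)

Coefficient matrix A = [[-3, -2], [1, -5]].
Characteristic polynomial det(A - λI) = λ^2 + 8λ + 17 = 0.
Eigenvalues λ = -4 ± i (complex conjugate pair).
For λ=-4+i: an eigenvector is (-1,-1) - i(1,0) = (-1 - i, -1).
A real fundamental pair from Re and Im of e^((-4+i)t)v: X_1 = e^(-4t)(cos(t)·(-1,-1) + sin(t)·(1,0)), X_2 = e^(-4t)(sin(t)·(-1,-1) - cos(t)·(1,0)).
General solution: K_1X_1 + K_2X_2.
Applying u(0)=-4, v(0)=-3 gives K_1=3, K_2=1.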